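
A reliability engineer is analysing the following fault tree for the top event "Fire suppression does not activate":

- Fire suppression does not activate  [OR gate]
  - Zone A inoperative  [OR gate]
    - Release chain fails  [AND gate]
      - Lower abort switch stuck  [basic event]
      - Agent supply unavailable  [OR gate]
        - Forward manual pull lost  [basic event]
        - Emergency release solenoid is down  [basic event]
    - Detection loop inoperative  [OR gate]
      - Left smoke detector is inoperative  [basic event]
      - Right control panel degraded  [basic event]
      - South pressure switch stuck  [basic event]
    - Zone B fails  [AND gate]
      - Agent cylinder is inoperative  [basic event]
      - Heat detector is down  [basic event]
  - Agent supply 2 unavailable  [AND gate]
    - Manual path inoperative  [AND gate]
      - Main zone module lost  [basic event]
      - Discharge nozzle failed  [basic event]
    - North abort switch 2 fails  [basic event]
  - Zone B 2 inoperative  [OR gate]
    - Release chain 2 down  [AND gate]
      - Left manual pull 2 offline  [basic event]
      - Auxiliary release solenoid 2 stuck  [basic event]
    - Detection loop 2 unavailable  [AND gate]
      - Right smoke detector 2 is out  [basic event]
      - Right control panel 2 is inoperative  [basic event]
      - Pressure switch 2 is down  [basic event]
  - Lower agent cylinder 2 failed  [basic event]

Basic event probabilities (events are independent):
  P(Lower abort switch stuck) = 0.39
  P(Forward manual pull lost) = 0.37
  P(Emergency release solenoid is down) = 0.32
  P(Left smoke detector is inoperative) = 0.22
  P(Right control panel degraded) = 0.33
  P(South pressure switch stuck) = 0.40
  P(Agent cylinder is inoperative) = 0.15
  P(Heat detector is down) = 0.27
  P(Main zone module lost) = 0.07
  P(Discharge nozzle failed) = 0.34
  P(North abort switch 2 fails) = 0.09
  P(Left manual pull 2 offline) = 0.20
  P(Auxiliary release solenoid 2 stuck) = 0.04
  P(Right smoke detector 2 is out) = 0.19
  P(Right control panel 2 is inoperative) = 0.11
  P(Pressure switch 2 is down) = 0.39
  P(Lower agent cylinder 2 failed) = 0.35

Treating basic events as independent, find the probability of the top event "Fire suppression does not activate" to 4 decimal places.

0.8508

P(Agent supply unavailable) [OR] = 1 − (1−0.37) × (1−0.32) = 0.571600
P(Release chain fails) [AND] = 0.39 × 0.571600 = 0.222924
P(Detection loop inoperative) [OR] = 1 − (1−0.22) × (1−0.33) × (1−0.40) = 0.686440
P(Zone B fails) [AND] = 0.15 × 0.27 = 0.040500
P(Zone A inoperative) [OR] = 1 − (1−0.222924) × (1−0.686440) × (1−0.040500) = 0.766208
P(Manual path inoperative) [AND] = 0.07 × 0.34 = 0.023800
P(Agent supply 2 unavailable) [AND] = 0.023800 × 0.09 = 0.002142
P(Release chain 2 down) [AND] = 0.20 × 0.04 = 0.008000
P(Detection loop 2 unavailable) [AND] = 0.19 × 0.11 × 0.39 = 0.008151
P(Zone B 2 inoperative) [OR] = 1 − (1−0.008000) × (1−0.008151) = 0.016086
P(Fire suppression does not activate) [OR] = 1 − (1−0.766208) × (1−0.002142) × (1−0.016086) × (1−0.35) = 0.850800
Rounded to 4 decimal places: P(Fire suppression does not activate) ≈ 0.8508.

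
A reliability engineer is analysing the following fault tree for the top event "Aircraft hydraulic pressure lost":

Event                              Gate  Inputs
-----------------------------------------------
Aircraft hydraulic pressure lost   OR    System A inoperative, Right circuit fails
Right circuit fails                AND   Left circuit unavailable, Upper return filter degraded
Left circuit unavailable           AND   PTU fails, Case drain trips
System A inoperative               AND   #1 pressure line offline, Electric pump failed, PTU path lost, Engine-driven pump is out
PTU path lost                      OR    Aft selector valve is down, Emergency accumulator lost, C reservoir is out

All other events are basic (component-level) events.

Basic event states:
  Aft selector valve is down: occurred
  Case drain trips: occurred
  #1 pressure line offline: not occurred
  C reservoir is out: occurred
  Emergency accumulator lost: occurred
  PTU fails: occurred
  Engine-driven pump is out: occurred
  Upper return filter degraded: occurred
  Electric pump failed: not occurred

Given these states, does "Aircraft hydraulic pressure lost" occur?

PTU path lost [OR]: Aft selector valve is down=occurs, Emergency accumulator lost=occurs, C reservoir is out=occurs → at least one input occurs → occurs.
System A inoperative [AND]: #1 pressure line offline=not, Electric pump failed=not, PTU path lost=occurs, Engine-driven pump is out=occurs → not all inputs occur → does not occur.
Left circuit unavailable [AND]: PTU fails=occurs, Case drain trips=occurs → all inputs occur → occurs.
Right circuit fails [AND]: Left circuit unavailable=occurs, Upper return filter degraded=occurs → all inputs occur → occurs.
Aircraft hydraulic pressure lost [OR]: System A inoperative=not, Right circuit fails=occurs → at least one input occurs → occurs.

Yes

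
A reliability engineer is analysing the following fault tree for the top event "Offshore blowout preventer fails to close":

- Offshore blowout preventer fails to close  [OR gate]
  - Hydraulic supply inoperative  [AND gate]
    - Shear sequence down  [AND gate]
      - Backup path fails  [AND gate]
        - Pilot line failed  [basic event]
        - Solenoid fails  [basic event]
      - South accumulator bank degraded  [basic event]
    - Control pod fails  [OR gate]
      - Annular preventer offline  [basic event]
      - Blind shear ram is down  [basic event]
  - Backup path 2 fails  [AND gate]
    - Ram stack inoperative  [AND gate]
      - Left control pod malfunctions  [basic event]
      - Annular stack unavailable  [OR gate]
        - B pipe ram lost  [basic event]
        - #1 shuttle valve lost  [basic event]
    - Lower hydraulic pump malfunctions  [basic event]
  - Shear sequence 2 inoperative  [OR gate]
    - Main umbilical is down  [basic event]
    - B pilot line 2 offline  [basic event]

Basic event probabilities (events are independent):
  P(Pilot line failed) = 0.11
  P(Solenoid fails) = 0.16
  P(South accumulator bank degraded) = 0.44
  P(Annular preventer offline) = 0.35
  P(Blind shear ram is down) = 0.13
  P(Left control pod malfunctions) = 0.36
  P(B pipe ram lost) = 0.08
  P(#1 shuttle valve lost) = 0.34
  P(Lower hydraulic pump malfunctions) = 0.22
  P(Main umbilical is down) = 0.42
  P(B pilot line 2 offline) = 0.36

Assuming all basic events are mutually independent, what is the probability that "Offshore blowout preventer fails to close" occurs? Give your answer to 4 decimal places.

P(Backup path fails) [AND] = 0.11 × 0.16 = 0.017600
P(Shear sequence down) [AND] = 0.017600 × 0.44 = 0.007744
P(Control pod fails) [OR] = 1 − (1−0.35) × (1−0.13) = 0.434500
P(Hydraulic supply inoperative) [AND] = 0.007744 × 0.434500 = 0.003365
P(Annular stack unavailable) [OR] = 1 − (1−0.08) × (1−0.34) = 0.392800
P(Ram stack inoperative) [AND] = 0.36 × 0.392800 = 0.141408
P(Backup path 2 fails) [AND] = 0.141408 × 0.22 = 0.031110
P(Shear sequence 2 inoperative) [OR] = 1 − (1−0.42) × (1−0.36) = 0.628800
P(Offshore blowout preventer fails to close) [OR] = 1 − (1−0.003365) × (1−0.031110) × (1−0.628800) = 0.641558
Rounded to 4 decimal places: P(Offshore blowout preventer fails to close) ≈ 0.6416.

0.6416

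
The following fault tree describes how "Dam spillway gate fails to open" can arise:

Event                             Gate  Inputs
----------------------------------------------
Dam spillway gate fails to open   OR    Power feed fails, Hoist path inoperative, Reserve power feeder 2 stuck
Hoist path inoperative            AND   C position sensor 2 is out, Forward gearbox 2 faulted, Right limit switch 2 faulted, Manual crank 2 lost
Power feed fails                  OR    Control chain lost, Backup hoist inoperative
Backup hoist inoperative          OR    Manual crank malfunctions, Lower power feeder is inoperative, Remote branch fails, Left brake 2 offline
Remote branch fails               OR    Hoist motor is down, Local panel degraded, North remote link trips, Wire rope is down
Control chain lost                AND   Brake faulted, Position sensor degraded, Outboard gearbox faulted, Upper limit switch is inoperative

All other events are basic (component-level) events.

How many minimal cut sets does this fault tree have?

Control chain lost [AND]: one cut set from each child combined → 1 × 1 × 1 × 1 = 1 cut set(s).
Remote branch fails [OR]: union of children's cut sets → 4 cut set(s).
Backup hoist inoperative [OR]: union of children's cut sets → 7 cut set(s).
Power feed fails [OR]: union of children's cut sets → 8 cut set(s).
Hoist path inoperative [AND]: one cut set from each child combined → 1 × 1 × 1 × 1 = 1 cut set(s).
Dam spillway gate fails to open [OR]: union of children's cut sets → 10 cut set(s).
Minimal cut sets: {Brake faulted, Outboard gearbox faulted, Position sensor degraded, Upper limit switch is inoperative}; {Manual crank malfunctions}; {Lower power feeder is inoperative}; {Hoist motor is down}; {Local panel degraded}; {North remote link trips}; {Wire rope is down}; {Left brake 2 offline}; {C position sensor 2 is out, Forward gearbox 2 faulted, Manual crank 2 lost, Right limit switch 2 faulted}; {Reserve power feeder 2 stuck}.

10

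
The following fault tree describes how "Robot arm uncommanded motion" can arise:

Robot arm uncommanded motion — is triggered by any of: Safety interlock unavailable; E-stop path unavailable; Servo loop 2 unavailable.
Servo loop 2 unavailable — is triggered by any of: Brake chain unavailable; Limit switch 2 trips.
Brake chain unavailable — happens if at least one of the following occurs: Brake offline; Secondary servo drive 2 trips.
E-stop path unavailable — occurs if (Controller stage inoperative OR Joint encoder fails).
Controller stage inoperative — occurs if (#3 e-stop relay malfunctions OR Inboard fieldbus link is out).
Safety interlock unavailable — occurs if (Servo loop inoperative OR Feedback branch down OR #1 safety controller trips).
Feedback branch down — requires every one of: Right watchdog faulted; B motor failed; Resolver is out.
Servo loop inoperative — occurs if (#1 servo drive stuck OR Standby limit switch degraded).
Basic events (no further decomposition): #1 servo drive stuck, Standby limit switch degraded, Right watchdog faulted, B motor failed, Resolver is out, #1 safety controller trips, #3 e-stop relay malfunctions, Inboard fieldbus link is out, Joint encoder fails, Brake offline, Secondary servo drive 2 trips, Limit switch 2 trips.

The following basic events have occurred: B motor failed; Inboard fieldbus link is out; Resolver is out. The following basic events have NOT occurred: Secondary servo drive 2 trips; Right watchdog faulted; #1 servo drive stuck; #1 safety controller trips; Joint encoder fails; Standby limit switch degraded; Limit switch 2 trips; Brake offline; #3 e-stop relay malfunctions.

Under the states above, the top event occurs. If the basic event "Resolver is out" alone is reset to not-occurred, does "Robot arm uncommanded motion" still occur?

Counterfactual: set "Resolver is out" to not occurred.
Servo loop inoperative [OR]: #1 servo drive stuck=not, Standby limit switch degraded=not → no input occurs → does not occur.
Feedback branch down [AND]: Right watchdog faulted=not, B motor failed=occurs, Resolver is out=not → not all inputs occur → does not occur.
Safety interlock unavailable [OR]: Servo loop inoperative=not, Feedback branch down=not, #1 safety controller trips=not → no input occurs → does not occur.
Controller stage inoperative [OR]: #3 e-stop relay malfunctions=not, Inboard fieldbus link is out=occurs → at least one input occurs → occurs.
E-stop path unavailable [OR]: Controller stage inoperative=occurs, Joint encoder fails=not → at least one input occurs → occurs.
Brake chain unavailable [OR]: Brake offline=not, Secondary servo drive 2 trips=not → no input occurs → does not occur.
Servo loop 2 unavailable [OR]: Brake chain unavailable=not, Limit switch 2 trips=not → no input occurs → does not occur.
Robot arm uncommanded motion [OR]: Safety interlock unavailable=not, E-stop path unavailable=occurs, Servo loop 2 unavailable=not → at least one input occurs → occurs.

Yes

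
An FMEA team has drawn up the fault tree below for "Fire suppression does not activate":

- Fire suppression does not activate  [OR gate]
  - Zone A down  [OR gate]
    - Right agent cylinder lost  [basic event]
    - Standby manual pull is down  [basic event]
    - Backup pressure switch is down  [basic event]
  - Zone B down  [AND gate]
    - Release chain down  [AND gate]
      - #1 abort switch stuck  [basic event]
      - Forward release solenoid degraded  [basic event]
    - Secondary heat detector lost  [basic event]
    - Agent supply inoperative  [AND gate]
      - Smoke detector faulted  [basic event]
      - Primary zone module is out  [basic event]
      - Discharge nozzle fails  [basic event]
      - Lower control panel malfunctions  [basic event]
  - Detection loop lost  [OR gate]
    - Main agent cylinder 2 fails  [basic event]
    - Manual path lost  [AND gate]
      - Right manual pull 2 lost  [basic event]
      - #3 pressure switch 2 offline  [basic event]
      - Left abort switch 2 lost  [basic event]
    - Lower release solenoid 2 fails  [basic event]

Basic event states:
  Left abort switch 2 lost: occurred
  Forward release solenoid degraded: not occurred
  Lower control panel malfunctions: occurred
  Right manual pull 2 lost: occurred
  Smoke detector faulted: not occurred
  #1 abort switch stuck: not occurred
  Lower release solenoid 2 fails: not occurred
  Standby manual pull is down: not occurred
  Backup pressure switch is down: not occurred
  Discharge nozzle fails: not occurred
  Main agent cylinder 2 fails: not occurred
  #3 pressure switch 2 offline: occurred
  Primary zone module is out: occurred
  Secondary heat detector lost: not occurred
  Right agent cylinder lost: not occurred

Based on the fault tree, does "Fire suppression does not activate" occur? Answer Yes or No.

Zone A down [OR]: Right agent cylinder lost=not, Standby manual pull is down=not, Backup pressure switch is down=not → no input occurs → does not occur.
Release chain down [AND]: #1 abort switch stuck=not, Forward release solenoid degraded=not → not all inputs occur → does not occur.
Agent supply inoperative [AND]: Smoke detector faulted=not, Primary zone module is out=occurs, Discharge nozzle fails=not, Lower control panel malfunctions=occurs → not all inputs occur → does not occur.
Zone B down [AND]: Release chain down=not, Secondary heat detector lost=not, Agent supply inoperative=not → not all inputs occur → does not occur.
Manual path lost [AND]: Right manual pull 2 lost=occurs, #3 pressure switch 2 offline=occurs, Left abort switch 2 lost=occurs → all inputs occur → occurs.
Detection loop lost [OR]: Main agent cylinder 2 fails=not, Manual path lost=occurs, Lower release solenoid 2 fails=not → at least one input occurs → occurs.
Fire suppression does not activate [OR]: Zone A down=not, Zone B down=not, Detection loop lost=occurs → at least one input occurs → occurs.

Yes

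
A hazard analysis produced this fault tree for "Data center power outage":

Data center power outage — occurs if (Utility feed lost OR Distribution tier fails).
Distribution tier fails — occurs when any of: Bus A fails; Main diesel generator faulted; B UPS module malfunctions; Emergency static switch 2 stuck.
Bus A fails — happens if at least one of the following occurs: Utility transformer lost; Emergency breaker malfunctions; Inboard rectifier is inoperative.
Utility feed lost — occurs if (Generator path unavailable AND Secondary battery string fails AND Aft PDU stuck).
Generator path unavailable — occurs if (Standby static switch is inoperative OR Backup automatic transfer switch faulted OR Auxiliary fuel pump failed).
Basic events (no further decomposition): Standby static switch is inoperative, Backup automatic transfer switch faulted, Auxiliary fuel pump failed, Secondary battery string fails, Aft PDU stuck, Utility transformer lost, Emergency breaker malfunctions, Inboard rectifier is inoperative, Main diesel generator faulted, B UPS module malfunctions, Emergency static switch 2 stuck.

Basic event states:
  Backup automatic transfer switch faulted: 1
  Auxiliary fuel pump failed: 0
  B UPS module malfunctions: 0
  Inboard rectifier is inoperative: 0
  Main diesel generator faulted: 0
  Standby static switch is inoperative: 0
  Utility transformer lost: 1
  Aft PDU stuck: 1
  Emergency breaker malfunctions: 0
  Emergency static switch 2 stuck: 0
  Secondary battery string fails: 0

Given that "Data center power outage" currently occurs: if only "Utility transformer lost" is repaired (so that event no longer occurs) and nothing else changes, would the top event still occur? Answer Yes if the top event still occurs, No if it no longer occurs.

No

Counterfactual: set "Utility transformer lost" to not occurred.
Generator path unavailable [OR]: Standby static switch is inoperative=not, Backup automatic transfer switch faulted=occurs, Auxiliary fuel pump failed=not → at least one input occurs → occurs.
Utility feed lost [AND]: Generator path unavailable=occurs, Secondary battery string fails=not, Aft PDU stuck=occurs → not all inputs occur → does not occur.
Bus A fails [OR]: Utility transformer lost=not, Emergency breaker malfunctions=not, Inboard rectifier is inoperative=not → no input occurs → does not occur.
Distribution tier fails [OR]: Bus A fails=not, Main diesel generator faulted=not, B UPS module malfunctions=not, Emergency static switch 2 stuck=not → no input occurs → does not occur.
Data center power outage [OR]: Utility feed lost=not, Distribution tier fails=not → no input occurs → does not occur.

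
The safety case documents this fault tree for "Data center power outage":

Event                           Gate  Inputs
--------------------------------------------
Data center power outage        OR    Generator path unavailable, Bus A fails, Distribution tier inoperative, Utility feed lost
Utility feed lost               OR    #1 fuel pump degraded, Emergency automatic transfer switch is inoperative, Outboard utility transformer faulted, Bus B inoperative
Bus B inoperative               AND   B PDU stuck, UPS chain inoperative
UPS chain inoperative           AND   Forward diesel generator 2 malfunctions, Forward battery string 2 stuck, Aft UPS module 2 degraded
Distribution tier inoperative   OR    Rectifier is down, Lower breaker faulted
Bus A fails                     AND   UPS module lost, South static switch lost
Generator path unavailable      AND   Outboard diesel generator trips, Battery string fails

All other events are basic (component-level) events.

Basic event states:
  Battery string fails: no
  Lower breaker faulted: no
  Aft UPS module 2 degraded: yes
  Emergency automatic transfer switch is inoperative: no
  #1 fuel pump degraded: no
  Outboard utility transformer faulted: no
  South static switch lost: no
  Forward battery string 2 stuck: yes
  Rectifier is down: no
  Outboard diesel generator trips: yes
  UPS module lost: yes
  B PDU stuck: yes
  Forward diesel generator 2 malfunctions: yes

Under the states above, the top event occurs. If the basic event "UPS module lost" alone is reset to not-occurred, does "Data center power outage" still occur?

Yes

Counterfactual: set "UPS module lost" to not occurred.
Generator path unavailable [AND]: Outboard diesel generator trips=occurs, Battery string fails=not → not all inputs occur → does not occur.
Bus A fails [AND]: UPS module lost=not, South static switch lost=not → not all inputs occur → does not occur.
Distribution tier inoperative [OR]: Rectifier is down=not, Lower breaker faulted=not → no input occurs → does not occur.
UPS chain inoperative [AND]: Forward diesel generator 2 malfunctions=occurs, Forward battery string 2 stuck=occurs, Aft UPS module 2 degraded=occurs → all inputs occur → occurs.
Bus B inoperative [AND]: B PDU stuck=occurs, UPS chain inoperative=occurs → all inputs occur → occurs.
Utility feed lost [OR]: #1 fuel pump degraded=not, Emergency automatic transfer switch is inoperative=not, Outboard utility transformer faulted=not, Bus B inoperative=occurs → at least one input occurs → occurs.
Data center power outage [OR]: Generator path unavailable=not, Bus A fails=not, Distribution tier inoperative=not, Utility feed lost=occurs → at least one input occurs → occurs.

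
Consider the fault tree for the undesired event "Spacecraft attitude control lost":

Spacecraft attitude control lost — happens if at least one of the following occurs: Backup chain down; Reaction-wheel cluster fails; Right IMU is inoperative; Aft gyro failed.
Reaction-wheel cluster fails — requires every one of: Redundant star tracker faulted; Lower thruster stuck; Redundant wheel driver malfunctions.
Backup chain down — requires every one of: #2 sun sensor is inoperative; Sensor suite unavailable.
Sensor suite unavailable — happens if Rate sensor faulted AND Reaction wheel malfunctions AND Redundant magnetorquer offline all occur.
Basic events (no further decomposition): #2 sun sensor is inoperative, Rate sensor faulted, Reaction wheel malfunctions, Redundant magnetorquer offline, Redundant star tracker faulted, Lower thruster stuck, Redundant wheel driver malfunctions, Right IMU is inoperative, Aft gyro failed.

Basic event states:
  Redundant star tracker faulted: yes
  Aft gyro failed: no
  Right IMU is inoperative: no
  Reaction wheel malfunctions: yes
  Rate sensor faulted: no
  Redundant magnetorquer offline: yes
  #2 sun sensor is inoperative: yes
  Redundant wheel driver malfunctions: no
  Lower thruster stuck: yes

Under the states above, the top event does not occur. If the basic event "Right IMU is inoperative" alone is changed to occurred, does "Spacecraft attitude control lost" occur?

Counterfactual: set "Right IMU is inoperative" to occurred.
Sensor suite unavailable [AND]: Rate sensor faulted=not, Reaction wheel malfunctions=occurs, Redundant magnetorquer offline=occurs → not all inputs occur → does not occur.
Backup chain down [AND]: #2 sun sensor is inoperative=occurs, Sensor suite unavailable=not → not all inputs occur → does not occur.
Reaction-wheel cluster fails [AND]: Redundant star tracker faulted=occurs, Lower thruster stuck=occurs, Redundant wheel driver malfunctions=not → not all inputs occur → does not occur.
Spacecraft attitude control lost [OR]: Backup chain down=not, Reaction-wheel cluster fails=not, Right IMU is inoperative=occurs, Aft gyro failed=not → at least one input occurs → occurs.

Yes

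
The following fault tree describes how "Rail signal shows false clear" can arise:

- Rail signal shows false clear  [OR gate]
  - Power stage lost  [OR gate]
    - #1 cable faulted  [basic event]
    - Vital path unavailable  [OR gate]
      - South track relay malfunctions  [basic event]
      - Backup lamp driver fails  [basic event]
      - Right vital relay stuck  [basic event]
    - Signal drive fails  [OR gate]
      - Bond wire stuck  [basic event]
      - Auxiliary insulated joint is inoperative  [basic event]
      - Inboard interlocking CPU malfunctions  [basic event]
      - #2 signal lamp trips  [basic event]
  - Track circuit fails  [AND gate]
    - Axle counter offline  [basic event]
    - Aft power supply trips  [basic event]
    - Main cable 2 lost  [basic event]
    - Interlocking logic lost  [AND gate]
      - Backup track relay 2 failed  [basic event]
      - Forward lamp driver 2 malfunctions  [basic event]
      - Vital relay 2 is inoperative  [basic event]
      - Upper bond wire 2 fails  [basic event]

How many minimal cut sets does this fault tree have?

Vital path unavailable [OR]: union of children's cut sets → 3 cut set(s).
Signal drive fails [OR]: union of children's cut sets → 4 cut set(s).
Power stage lost [OR]: union of children's cut sets → 8 cut set(s).
Interlocking logic lost [AND]: one cut set from each child combined → 1 × 1 × 1 × 1 = 1 cut set(s).
Track circuit fails [AND]: one cut set from each child combined → 1 × 1 × 1 × 1 = 1 cut set(s).
Rail signal shows false clear [OR]: union of children's cut sets → 9 cut set(s).
Minimal cut sets: {#1 cable faulted}; {South track relay malfunctions}; {Backup lamp driver fails}; {Right vital relay stuck}; {Bond wire stuck}; {Auxiliary insulated joint is inoperative}; {Inboard interlocking CPU malfunctions}; {#2 signal lamp trips}; {Aft power supply trips, Axle counter offline, Backup track relay 2 failed, Forward lamp driver 2 malfunctions, Main cable 2 lost, Upper bond wire 2 fails, Vital relay 2 is inoperative}.

9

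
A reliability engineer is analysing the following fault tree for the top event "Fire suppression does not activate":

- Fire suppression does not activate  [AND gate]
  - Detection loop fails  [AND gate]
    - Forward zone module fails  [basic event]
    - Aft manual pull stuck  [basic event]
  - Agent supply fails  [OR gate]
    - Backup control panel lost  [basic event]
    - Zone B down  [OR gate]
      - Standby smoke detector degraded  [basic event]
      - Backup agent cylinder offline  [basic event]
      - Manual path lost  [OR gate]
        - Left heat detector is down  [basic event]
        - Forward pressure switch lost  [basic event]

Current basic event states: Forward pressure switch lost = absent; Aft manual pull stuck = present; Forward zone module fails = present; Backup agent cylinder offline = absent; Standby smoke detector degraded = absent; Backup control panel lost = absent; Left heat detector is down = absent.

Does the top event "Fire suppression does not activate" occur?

Detection loop fails [AND]: Forward zone module fails=occurs, Aft manual pull stuck=occurs → all inputs occur → occurs.
Manual path lost [OR]: Left heat detector is down=not, Forward pressure switch lost=not → no input occurs → does not occur.
Zone B down [OR]: Standby smoke detector degraded=not, Backup agent cylinder offline=not, Manual path lost=not → no input occurs → does not occur.
Agent supply fails [OR]: Backup control panel lost=not, Zone B down=not → no input occurs → does not occur.
Fire suppression does not activate [AND]: Detection loop fails=occurs, Agent supply fails=not → not all inputs occur → does not occur.

No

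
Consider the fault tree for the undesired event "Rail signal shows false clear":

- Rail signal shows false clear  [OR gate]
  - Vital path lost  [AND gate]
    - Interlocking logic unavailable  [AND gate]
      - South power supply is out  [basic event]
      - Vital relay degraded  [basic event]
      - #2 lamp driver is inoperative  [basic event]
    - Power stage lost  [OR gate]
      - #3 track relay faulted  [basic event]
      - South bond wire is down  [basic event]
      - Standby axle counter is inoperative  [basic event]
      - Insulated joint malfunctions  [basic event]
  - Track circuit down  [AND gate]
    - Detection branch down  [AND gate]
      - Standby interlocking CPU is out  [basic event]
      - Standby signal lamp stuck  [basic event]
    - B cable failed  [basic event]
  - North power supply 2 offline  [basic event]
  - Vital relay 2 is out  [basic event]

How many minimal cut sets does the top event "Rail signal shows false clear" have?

Interlocking logic unavailable [AND]: one cut set from each child combined → 1 × 1 × 1 = 1 cut set(s).
Power stage lost [OR]: union of children's cut sets → 4 cut set(s).
Vital path lost [AND]: one cut set from each child combined → 1 × 4 = 4 cut set(s).
Detection branch down [AND]: one cut set from each child combined → 1 × 1 = 1 cut set(s).
Track circuit down [AND]: one cut set from each child combined → 1 × 1 = 1 cut set(s).
Rail signal shows false clear [OR]: union of children's cut sets → 7 cut set(s).
Minimal cut sets: {#2 lamp driver is inoperative, #3 track relay faulted, South power supply is out, Vital relay degraded}; {#2 lamp driver is inoperative, South bond wire is down, South power supply is out, Vital relay degraded}; {#2 lamp driver is inoperative, South power supply is out, Standby axle counter is inoperative, Vital relay degraded}; {#2 lamp driver is inoperative, Insulated joint malfunctions, South power supply is out, Vital relay degraded}; {B cable failed, Standby interlocking CPU is out, Standby signal lamp stuck}; {North power supply 2 offline}; {Vital relay 2 is out}.

7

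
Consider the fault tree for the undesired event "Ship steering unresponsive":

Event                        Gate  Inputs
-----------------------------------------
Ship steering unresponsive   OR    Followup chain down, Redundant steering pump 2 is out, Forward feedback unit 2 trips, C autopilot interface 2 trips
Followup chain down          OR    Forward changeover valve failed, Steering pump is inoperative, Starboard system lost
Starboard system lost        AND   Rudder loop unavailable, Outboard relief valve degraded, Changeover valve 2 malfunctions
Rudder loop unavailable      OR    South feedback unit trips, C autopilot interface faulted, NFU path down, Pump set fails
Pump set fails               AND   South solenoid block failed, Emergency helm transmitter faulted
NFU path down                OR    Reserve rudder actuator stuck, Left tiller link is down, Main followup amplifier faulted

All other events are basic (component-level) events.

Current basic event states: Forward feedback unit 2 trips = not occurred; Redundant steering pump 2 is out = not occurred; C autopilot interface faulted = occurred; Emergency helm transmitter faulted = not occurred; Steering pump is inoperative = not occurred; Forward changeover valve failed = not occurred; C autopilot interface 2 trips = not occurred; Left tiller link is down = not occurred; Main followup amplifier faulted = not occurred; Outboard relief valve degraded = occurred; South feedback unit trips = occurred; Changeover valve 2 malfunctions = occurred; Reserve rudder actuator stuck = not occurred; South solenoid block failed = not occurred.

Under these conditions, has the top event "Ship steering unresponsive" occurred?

NFU path down [OR]: Reserve rudder actuator stuck=not, Left tiller link is down=not, Main followup amplifier faulted=not → no input occurs → does not occur.
Pump set fails [AND]: South solenoid block failed=not, Emergency helm transmitter faulted=not → not all inputs occur → does not occur.
Rudder loop unavailable [OR]: South feedback unit trips=occurs, C autopilot interface faulted=occurs, NFU path down=not, Pump set fails=not → at least one input occurs → occurs.
Starboard system lost [AND]: Rudder loop unavailable=occurs, Outboard relief valve degraded=occurs, Changeover valve 2 malfunctions=occurs → all inputs occur → occurs.
Followup chain down [OR]: Forward changeover valve failed=not, Steering pump is inoperative=not, Starboard system lost=occurs → at least one input occurs → occurs.
Ship steering unresponsive [OR]: Followup chain down=occurs, Redundant steering pump 2 is out=not, Forward feedback unit 2 trips=not, C autopilot interface 2 trips=not → at least one input occurs → occurs.

Yes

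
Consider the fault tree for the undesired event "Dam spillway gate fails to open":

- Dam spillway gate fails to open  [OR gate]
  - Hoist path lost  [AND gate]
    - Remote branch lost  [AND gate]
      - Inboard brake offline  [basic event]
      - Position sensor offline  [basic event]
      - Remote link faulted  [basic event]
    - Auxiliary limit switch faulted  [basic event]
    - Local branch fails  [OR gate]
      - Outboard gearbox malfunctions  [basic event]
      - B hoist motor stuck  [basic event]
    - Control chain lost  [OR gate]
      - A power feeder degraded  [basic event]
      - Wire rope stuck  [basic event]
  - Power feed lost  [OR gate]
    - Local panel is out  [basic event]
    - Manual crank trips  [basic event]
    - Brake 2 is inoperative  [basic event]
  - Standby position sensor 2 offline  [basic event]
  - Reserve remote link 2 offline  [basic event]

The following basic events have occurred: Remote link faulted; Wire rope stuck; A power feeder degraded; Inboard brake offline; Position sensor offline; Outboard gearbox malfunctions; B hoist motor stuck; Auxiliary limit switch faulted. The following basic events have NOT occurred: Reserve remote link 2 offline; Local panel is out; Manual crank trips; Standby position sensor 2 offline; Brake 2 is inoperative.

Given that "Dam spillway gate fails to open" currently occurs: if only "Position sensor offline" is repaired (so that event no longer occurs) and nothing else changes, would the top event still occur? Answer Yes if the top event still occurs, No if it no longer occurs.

No

Counterfactual: set "Position sensor offline" to not occurred.
Remote branch lost [AND]: Inboard brake offline=occurs, Position sensor offline=not, Remote link faulted=occurs → not all inputs occur → does not occur.
Local branch fails [OR]: Outboard gearbox malfunctions=occurs, B hoist motor stuck=occurs → at least one input occurs → occurs.
Control chain lost [OR]: A power feeder degraded=occurs, Wire rope stuck=occurs → at least one input occurs → occurs.
Hoist path lost [AND]: Remote branch lost=not, Auxiliary limit switch faulted=occurs, Local branch fails=occurs, Control chain lost=occurs → not all inputs occur → does not occur.
Power feed lost [OR]: Local panel is out=not, Manual crank trips=not, Brake 2 is inoperative=not → no input occurs → does not occur.
Dam spillway gate fails to open [OR]: Hoist path lost=not, Power feed lost=not, Standby position sensor 2 offline=not, Reserve remote link 2 offline=not → no input occurs → does not occur.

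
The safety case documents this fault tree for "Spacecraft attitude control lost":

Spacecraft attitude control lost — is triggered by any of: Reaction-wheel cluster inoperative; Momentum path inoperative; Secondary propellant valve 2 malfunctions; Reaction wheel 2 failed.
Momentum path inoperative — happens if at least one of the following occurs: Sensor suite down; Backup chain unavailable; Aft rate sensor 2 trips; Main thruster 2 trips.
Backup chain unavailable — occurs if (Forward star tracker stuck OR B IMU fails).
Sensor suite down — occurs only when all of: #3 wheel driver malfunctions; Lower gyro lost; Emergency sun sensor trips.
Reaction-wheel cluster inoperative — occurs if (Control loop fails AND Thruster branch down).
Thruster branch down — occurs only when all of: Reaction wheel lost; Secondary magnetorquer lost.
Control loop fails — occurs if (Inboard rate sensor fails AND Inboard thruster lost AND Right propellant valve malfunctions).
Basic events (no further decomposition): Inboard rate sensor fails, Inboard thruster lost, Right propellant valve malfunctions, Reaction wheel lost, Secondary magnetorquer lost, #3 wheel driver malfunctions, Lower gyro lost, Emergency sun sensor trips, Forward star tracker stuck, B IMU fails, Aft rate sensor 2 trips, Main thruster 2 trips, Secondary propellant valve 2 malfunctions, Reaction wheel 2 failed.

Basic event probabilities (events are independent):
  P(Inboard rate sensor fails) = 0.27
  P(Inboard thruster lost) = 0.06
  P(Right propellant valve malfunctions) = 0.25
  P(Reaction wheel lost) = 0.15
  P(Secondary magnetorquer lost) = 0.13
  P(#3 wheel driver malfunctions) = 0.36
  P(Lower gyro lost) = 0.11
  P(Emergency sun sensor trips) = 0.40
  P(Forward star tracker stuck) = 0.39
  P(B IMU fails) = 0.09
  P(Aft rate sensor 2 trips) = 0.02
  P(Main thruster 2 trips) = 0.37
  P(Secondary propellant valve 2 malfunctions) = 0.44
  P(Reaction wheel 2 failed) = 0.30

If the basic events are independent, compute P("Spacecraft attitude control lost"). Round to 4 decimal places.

0.8678

P(Control loop fails) [AND] = 0.27 × 0.06 × 0.25 = 0.004050
P(Thruster branch down) [AND] = 0.15 × 0.13 = 0.019500
P(Reaction-wheel cluster inoperative) [AND] = 0.004050 × 0.019500 = 0.000079
P(Sensor suite down) [AND] = 0.36 × 0.11 × 0.40 = 0.015840
P(Backup chain unavailable) [OR] = 1 − (1−0.39) × (1−0.09) = 0.444900
P(Momentum path inoperative) [OR] = 1 − (1−0.015840) × (1−0.444900) × (1−0.02) × (1−0.37) = 0.662710
P(Spacecraft attitude control lost) [OR] = 1 − (1−0.000079) × (1−0.662710) × (1−0.44) × (1−0.30) = 0.867793
Rounded to 4 decimal places: P(Spacecraft attitude control lost) ≈ 0.8678.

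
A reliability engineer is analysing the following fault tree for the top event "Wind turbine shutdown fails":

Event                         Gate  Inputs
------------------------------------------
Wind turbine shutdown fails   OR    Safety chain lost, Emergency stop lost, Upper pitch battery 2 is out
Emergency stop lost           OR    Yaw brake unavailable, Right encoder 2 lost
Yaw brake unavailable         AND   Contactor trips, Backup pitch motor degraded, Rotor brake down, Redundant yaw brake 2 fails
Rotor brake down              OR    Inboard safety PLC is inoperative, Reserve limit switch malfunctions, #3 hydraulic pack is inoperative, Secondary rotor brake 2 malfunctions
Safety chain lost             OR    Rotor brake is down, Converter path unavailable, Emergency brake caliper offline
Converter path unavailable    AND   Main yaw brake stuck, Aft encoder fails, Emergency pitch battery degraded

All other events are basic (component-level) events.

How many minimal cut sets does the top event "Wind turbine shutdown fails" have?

Converter path unavailable [AND]: one cut set from each child combined → 1 × 1 × 1 = 1 cut set(s).
Safety chain lost [OR]: union of children's cut sets → 3 cut set(s).
Rotor brake down [OR]: union of children's cut sets → 4 cut set(s).
Yaw brake unavailable [AND]: one cut set from each child combined → 1 × 1 × 4 × 1 = 4 cut set(s).
Emergency stop lost [OR]: union of children's cut sets → 5 cut set(s).
Wind turbine shutdown fails [OR]: union of children's cut sets → 9 cut set(s).
Minimal cut sets: {Rotor brake is down}; {Aft encoder fails, Emergency pitch battery degraded, Main yaw brake stuck}; {Emergency brake caliper offline}; {Backup pitch motor degraded, Contactor trips, Inboard safety PLC is inoperative, Redundant yaw brake 2 fails}; {Backup pitch motor degraded, Contactor trips, Redundant yaw brake 2 fails, Reserve limit switch malfunctions}; {#3 hydraulic pack is inoperative, Backup pitch motor degraded, Contactor trips, Redundant yaw brake 2 fails}; {Backup pitch motor degraded, Contactor trips, Redundant yaw brake 2 fails, Secondary rotor brake 2 malfunctions}; {Right encoder 2 lost}; {Upper pitch battery 2 is out}.

9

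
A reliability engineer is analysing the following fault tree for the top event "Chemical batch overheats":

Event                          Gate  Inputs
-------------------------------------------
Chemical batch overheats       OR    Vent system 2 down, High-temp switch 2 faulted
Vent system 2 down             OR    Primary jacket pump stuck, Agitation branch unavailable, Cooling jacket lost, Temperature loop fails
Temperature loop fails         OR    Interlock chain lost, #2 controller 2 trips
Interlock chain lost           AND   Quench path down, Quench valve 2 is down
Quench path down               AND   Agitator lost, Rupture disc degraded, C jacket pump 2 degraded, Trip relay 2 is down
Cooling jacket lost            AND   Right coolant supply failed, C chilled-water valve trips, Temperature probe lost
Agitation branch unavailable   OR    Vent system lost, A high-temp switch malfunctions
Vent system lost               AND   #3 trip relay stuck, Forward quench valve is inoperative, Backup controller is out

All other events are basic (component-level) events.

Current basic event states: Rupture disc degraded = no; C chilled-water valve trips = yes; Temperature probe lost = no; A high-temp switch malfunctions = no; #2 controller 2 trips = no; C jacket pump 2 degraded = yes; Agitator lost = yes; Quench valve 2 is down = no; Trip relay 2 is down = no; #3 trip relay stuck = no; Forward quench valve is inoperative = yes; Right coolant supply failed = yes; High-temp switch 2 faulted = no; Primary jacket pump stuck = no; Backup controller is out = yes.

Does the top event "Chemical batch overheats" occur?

Vent system lost [AND]: #3 trip relay stuck=not, Forward quench valve is inoperative=occurs, Backup controller is out=occurs → not all inputs occur → does not occur.
Agitation branch unavailable [OR]: Vent system lost=not, A high-temp switch malfunctions=not → no input occurs → does not occur.
Cooling jacket lost [AND]: Right coolant supply failed=occurs, C chilled-water valve trips=occurs, Temperature probe lost=not → not all inputs occur → does not occur.
Quench path down [AND]: Agitator lost=occurs, Rupture disc degraded=not, C jacket pump 2 degraded=occurs, Trip relay 2 is down=not → not all inputs occur → does not occur.
Interlock chain lost [AND]: Quench path down=not, Quench valve 2 is down=not → not all inputs occur → does not occur.
Temperature loop fails [OR]: Interlock chain lost=not, #2 controller 2 trips=not → no input occurs → does not occur.
Vent system 2 down [OR]: Primary jacket pump stuck=not, Agitation branch unavailable=not, Cooling jacket lost=not, Temperature loop fails=not → no input occurs → does not occur.
Chemical batch overheats [OR]: Vent system 2 down=not, High-temp switch 2 faulted=not → no input occurs → does not occur.

No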